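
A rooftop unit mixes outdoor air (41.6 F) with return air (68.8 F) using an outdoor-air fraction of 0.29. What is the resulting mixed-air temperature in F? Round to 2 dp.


T_mix = 0.29*41.6 + 0.71*68.8 = 60.91 F

60.91 F


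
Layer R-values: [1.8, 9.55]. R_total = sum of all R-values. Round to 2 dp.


R_total = 1.8 + 9.55 = 11.35

11.35


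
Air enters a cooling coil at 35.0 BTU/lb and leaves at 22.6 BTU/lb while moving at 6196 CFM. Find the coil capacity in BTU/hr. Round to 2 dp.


Q = 4.5 * 6196 * (35.0 - 22.6) = 345736.80 BTU/hr

345736.80 BTU/hr


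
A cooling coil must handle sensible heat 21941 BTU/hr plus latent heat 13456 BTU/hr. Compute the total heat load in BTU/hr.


Qt = 21941 + 13456 = 35397 BTU/hr

35397 BTU/hr


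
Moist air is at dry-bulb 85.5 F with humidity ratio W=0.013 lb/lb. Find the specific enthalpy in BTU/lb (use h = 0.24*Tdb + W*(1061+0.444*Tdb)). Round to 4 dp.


h = 0.24*85.5 + 0.013*(1061+0.444*85.5) = 34.8065 BTU/lb

34.8065 BTU/lb


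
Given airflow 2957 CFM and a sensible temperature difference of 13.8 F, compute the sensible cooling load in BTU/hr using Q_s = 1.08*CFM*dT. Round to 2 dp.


Q = 1.08 * 2957 * 13.8 = 44071.13 BTU/hr

44071.13 BTU/hr


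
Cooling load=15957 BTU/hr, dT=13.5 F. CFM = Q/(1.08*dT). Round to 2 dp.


CFM = 15957 / (1.08 * 13.5) = 1094.44

1094.44 CFM


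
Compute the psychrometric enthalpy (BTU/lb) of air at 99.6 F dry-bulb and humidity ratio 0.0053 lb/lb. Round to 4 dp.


h = 0.24*99.6 + 0.0053*(1061+0.444*99.6) = 29.7617 BTU/lb

29.7617 BTU/lb


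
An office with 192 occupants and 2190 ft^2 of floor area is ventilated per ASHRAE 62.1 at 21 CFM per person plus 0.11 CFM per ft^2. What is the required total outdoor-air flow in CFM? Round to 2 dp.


Total = 192*21 + 2190*0.11 = 4272.90 CFM

4272.90 CFM


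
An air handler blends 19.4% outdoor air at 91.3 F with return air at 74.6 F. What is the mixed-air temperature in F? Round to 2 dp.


T_mix = 74.6 + (19.4/100)*(91.3-74.6) = 77.84 F

77.84 F


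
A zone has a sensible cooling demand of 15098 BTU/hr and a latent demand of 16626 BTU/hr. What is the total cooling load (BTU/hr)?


Qt = 15098 + 16626 = 31724 BTU/hr

31724 BTU/hr


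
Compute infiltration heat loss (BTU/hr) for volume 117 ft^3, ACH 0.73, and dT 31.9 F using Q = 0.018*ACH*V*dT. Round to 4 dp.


Q = 0.018 * 0.73 * 117 * 31.9 = 49.0424 BTU/hr

49.0424 BTU/hr


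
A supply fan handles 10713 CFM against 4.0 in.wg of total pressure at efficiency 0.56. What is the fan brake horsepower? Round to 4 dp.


BHP = 10713 * 4.0 / (6356 * 0.56) = 12.0392 hp

12.0392 hp


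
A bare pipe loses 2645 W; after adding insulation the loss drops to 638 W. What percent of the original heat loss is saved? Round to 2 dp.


Savings = ((2645-638)/2645)*100 = 75.88 %

75.88 %


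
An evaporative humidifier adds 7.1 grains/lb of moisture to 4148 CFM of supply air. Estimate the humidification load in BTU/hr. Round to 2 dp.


Q = 0.68 * 4148 * 7.1 = 20026.54 BTU/hr

20026.54 BTU/hr


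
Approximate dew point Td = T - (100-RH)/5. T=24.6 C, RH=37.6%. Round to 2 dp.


Td = 24.6 - (100-37.6)/5 = 12.12 C

12.12 C


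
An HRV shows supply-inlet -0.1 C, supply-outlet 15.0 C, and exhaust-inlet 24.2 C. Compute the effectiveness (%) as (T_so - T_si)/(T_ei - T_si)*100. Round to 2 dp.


eff = (15.0-(-0.1))/(24.2-(-0.1))*100 = 62.14 %

62.14 %


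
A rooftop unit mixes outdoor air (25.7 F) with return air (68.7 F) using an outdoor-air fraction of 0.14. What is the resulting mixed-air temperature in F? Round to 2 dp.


T_mix = 0.14*25.7 + 0.86*68.7 = 62.68 F

62.68 F


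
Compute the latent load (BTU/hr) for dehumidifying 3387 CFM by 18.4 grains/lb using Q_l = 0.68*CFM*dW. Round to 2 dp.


Q = 0.68 * 3387 * 18.4 = 42378.14 BTU/hr

42378.14 BTU/hr


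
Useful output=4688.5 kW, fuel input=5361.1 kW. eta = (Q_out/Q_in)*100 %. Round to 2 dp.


eta = (4688.5/5361.1)*100 = 87.45 %

87.45 %


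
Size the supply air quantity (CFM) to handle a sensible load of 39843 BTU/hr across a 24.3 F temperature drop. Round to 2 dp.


CFM = 39843 / (1.08 * 24.3) = 1518.18

1518.18 CFM


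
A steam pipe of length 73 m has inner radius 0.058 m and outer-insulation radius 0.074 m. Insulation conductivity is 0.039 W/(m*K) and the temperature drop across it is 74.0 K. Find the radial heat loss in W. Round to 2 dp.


Q = 2*pi*0.039*73*74.0/ln(0.074/0.058) = 5433.53 W

5433.53 W


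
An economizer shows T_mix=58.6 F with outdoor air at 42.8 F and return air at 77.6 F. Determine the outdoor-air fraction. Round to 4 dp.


frac = (58.6 - 77.6) / (42.8 - 77.6) = 0.5460

0.5460


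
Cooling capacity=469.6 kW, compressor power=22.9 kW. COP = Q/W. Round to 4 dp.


COP = 469.6 / 22.9 = 20.5066

20.5066


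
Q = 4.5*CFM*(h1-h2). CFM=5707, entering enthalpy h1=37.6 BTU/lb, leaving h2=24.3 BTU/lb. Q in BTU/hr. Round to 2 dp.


Q = 4.5 * 5707 * (37.6 - 24.3) = 341563.95 BTU/hr

341563.95 BTU/hr


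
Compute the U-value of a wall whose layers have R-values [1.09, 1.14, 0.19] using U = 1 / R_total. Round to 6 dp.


R_total = 1.09 + 1.14 + 0.19 = 2.42
U = 1/2.42 = 0.413223

0.413223


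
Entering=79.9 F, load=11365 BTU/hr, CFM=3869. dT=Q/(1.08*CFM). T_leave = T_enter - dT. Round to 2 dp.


dT = 11365/(1.08*3869) = 2.7199
T_leave = 79.9 - 2.7199 = 77.18 F

77.18 F


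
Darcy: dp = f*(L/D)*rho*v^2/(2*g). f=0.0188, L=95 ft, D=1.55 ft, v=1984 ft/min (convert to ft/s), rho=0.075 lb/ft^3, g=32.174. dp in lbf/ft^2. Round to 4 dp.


v_fps = 1984/60 = 33.0667 ft/s
dp = 0.0188*(95/1.55)*0.075*33.0667^2/(2*32.174) = 1.4684 lbf/ft^2

1.4684 lbf/ft^2


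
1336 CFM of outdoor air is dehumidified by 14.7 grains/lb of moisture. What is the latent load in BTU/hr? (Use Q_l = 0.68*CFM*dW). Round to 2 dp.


Q = 0.68 * 1336 * 14.7 = 13354.66 BTU/hr

13354.66 BTU/hr


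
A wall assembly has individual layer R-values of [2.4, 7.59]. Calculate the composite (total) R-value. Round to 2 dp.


R_total = 2.4 + 7.59 = 9.99

9.99


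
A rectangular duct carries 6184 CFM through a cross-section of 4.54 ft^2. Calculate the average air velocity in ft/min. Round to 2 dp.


V = 6184 / 4.54 = 1362.11 ft/min

1362.11 ft/min


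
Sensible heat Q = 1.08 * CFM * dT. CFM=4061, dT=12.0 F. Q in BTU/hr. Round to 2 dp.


Q = 1.08 * 4061 * 12.0 = 52630.56 BTU/hr

52630.56 BTU/hr


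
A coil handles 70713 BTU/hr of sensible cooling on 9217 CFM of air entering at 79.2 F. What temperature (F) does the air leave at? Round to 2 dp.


dT = 70713/(1.08*9217) = 7.1037
T_leave = 79.2 - 7.1037 = 72.10 F

72.10 F


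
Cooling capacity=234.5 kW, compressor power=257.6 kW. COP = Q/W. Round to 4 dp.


COP = 234.5 / 257.6 = 0.9103

0.9103


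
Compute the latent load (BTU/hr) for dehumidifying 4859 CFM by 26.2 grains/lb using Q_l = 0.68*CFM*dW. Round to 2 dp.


Q = 0.68 * 4859 * 26.2 = 86567.94 BTU/hr

86567.94 BTU/hr


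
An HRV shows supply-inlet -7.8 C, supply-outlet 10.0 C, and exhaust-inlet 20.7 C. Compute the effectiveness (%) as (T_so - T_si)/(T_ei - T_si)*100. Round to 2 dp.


eff = (10.0-(-7.8))/(20.7-(-7.8))*100 = 62.46 %

62.46 %


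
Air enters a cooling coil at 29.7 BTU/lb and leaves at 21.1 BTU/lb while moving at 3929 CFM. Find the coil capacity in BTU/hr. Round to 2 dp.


Q = 4.5 * 3929 * (29.7 - 21.1) = 152052.30 BTU/hr

152052.30 BTU/hr


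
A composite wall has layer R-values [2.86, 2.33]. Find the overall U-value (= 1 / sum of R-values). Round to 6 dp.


R_total = 2.86 + 2.33 = 5.19
U = 1/5.19 = 0.192678

0.192678


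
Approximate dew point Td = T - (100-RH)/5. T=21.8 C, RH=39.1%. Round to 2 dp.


Td = 21.8 - (100-39.1)/5 = 9.62 C

9.62 C


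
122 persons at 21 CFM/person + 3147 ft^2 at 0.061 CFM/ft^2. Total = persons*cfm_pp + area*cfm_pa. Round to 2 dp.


Total = 122*21 + 3147*0.061 = 2753.97 CFM

2753.97 CFM


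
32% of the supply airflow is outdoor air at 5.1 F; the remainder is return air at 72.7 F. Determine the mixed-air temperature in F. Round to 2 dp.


T_mix = 0.32*5.1 + 0.68*72.7 = 51.07 F

51.07 F


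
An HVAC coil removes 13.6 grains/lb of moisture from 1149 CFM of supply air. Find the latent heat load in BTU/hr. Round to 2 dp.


Q = 0.68 * 1149 * 13.6 = 10625.95 BTU/hr

10625.95 BTU/hr


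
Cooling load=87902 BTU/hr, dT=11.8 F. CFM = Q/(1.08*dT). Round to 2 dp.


CFM = 87902 / (1.08 * 11.8) = 6897.52

6897.52 CFM


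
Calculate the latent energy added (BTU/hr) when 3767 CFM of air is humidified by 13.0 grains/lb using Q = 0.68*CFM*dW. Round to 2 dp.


Q = 0.68 * 3767 * 13.0 = 33300.28 BTU/hr

33300.28 BTU/hr


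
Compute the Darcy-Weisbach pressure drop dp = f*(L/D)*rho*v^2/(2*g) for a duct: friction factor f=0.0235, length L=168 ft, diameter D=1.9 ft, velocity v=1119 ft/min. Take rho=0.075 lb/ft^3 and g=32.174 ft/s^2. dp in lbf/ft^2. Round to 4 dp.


v_fps = 1119/60 = 18.65 ft/s
dp = 0.0235*(168/1.9)*0.075*18.65^2/(2*32.174) = 0.8424 lbf/ft^2

0.8424 lbf/ft^2


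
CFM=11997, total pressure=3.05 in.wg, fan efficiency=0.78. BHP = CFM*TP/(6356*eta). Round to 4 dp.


BHP = 11997 * 3.05 / (6356 * 0.78) = 7.3806 hp

7.3806 hp


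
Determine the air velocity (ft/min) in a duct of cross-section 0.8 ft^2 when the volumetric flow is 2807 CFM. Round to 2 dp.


V = 2807 / 0.8 = 3508.75 ft/min

3508.75 ft/min


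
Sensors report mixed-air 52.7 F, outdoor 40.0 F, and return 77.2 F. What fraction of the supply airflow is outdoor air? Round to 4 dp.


frac = (52.7 - 77.2) / (40.0 - 77.2) = 0.6586

0.6586


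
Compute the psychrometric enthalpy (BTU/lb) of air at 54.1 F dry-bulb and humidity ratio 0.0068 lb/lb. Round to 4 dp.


h = 0.24*54.1 + 0.0068*(1061+0.444*54.1) = 20.3621 BTU/lb

20.3621 BTU/lb


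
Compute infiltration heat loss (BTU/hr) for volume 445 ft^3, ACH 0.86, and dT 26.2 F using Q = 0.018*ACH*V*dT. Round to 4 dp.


Q = 0.018 * 0.86 * 445 * 26.2 = 180.4813 BTU/hr

180.4813 BTU/hr


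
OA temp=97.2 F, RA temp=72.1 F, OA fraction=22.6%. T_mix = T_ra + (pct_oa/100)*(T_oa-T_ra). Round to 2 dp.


T_mix = 72.1 + (22.6/100)*(97.2-72.1) = 77.77 F

77.77 F


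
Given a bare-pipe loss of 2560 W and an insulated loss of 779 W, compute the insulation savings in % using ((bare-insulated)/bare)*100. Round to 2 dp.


Savings = ((2560-779)/2560)*100 = 69.57 %

69.57 %


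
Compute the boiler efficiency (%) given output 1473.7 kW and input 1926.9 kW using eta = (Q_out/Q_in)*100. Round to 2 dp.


eta = (1473.7/1926.9)*100 = 76.48 %

76.48 %


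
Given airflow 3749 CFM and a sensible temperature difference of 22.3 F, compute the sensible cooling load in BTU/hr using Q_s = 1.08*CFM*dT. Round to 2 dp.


Q = 1.08 * 3749 * 22.3 = 90290.92 BTU/hr

90290.92 BTU/hr


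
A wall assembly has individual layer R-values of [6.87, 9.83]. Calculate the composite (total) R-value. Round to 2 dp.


R_total = 6.87 + 9.83 = 16.70

16.70


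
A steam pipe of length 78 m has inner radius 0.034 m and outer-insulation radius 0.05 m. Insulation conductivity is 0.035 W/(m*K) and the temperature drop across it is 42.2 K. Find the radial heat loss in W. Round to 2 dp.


Q = 2*pi*0.035*78*42.2/ln(0.05/0.034) = 1876.93 W

1876.93 W


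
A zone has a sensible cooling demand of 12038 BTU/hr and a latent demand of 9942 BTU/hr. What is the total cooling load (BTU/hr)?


Qt = 12038 + 9942 = 21980 BTU/hr

21980 BTU/hr


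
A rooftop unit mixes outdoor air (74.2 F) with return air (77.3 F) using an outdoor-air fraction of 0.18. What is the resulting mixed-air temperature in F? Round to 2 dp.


T_mix = 0.18*74.2 + 0.82*77.3 = 76.74 F

76.74 F


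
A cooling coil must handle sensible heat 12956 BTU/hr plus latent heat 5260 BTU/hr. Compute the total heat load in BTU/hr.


Qt = 12956 + 5260 = 18216 BTU/hr

18216 BTU/hr


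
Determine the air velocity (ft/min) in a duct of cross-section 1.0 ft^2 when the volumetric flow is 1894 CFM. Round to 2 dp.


V = 1894 / 1.0 = 1894.00 ft/min

1894.00 ft/min


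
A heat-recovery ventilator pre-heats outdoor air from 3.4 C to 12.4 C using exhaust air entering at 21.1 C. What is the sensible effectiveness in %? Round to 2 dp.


eff = (12.4-3.4)/(21.1-3.4)*100 = 50.85 %

50.85 %


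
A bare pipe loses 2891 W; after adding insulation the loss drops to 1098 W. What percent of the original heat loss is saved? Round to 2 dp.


Savings = ((2891-1098)/2891)*100 = 62.02 %

62.02 %


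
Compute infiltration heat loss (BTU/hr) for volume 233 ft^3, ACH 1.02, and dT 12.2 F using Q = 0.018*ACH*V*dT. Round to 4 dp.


Q = 0.018 * 1.02 * 233 * 12.2 = 52.1901 BTU/hr

52.1901 BTU/hr


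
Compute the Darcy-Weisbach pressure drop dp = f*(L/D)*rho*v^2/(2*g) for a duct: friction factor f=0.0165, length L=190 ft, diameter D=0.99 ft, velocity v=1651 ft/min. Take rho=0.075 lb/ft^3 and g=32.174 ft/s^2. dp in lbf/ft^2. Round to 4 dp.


v_fps = 1651/60 = 27.5167 ft/s
dp = 0.0165*(190/0.99)*0.075*27.5167^2/(2*32.174) = 2.7946 lbf/ft^2

2.7946 lbf/ft^2


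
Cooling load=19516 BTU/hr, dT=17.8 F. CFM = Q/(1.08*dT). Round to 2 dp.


CFM = 19516 / (1.08 * 17.8) = 1015.19

1015.19 CFM


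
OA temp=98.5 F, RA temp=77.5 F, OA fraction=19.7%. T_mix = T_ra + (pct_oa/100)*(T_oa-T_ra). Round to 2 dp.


T_mix = 77.5 + (19.7/100)*(98.5-77.5) = 81.64 F

81.64 F


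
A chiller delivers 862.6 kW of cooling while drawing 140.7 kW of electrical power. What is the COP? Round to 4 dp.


COP = 862.6 / 140.7 = 6.1308

6.1308


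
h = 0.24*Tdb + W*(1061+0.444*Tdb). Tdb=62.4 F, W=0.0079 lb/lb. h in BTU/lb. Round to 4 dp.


h = 0.24*62.4 + 0.0079*(1061+0.444*62.4) = 23.5768 BTU/lb

23.5768 BTU/lb


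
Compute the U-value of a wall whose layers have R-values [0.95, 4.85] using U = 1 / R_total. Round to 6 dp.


R_total = 0.95 + 4.85 = 5.80
U = 1/5.80 = 0.172414

0.172414


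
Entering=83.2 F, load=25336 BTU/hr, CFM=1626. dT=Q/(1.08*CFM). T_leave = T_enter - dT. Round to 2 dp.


dT = 25336/(1.08*1626) = 14.4276
T_leave = 83.2 - 14.4276 = 68.77 F

68.77 F


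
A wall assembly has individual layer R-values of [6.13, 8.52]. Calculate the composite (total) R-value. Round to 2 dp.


R_total = 6.13 + 8.52 = 14.65

14.65


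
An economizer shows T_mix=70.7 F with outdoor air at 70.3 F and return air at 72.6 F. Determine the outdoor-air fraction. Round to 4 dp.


frac = (70.7 - 72.6) / (70.3 - 72.6) = 0.8261

0.8261


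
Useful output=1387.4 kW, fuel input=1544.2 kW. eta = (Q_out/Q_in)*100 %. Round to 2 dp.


eta = (1387.4/1544.2)*100 = 89.85 %

89.85 %


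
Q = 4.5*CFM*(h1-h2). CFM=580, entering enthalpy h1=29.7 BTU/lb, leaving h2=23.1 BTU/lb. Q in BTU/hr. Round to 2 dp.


Q = 4.5 * 580 * (29.7 - 23.1) = 17226.00 BTU/hr

17226.00 BTU/hr


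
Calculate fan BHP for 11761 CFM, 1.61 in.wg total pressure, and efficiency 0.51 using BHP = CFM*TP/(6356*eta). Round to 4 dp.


BHP = 11761 * 1.61 / (6356 * 0.51) = 5.8414 hp

5.8414 hp


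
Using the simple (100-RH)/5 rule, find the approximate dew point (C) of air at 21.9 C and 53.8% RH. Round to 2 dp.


Td = 21.9 - (100-53.8)/5 = 12.66 C

12.66 C


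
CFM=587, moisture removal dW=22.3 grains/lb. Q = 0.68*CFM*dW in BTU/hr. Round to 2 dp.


Q = 0.68 * 587 * 22.3 = 8901.27 BTU/hr

8901.27 BTU/hr


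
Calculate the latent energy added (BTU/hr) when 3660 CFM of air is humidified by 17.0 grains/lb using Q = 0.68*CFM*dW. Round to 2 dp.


Q = 0.68 * 3660 * 17.0 = 42309.60 BTU/hr

42309.60 BTU/hr


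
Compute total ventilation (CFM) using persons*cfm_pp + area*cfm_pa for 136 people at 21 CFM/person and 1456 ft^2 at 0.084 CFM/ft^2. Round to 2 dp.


Total = 136*21 + 1456*0.084 = 2978.30 CFM

2978.30 CFM


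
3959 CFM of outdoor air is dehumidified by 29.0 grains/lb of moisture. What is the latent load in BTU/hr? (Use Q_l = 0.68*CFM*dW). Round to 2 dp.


Q = 0.68 * 3959 * 29.0 = 78071.48 BTU/hr

78071.48 BTU/hr


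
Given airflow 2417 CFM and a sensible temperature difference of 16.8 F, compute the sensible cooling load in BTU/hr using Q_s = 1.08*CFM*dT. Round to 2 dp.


Q = 1.08 * 2417 * 16.8 = 43854.05 BTU/hr

43854.05 BTU/hr


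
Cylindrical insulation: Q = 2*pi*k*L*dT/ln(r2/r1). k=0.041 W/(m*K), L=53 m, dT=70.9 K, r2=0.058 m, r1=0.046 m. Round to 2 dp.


Q = 2*pi*0.041*53*70.9/ln(0.058/0.046) = 4176.09 W

4176.09 W


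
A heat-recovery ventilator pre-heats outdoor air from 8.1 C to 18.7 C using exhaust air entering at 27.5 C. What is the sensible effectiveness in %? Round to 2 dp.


eff = (18.7-8.1)/(27.5-8.1)*100 = 54.64 %

54.64 %


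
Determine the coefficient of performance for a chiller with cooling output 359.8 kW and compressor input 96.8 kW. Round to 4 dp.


COP = 359.8 / 96.8 = 3.7169

3.7169


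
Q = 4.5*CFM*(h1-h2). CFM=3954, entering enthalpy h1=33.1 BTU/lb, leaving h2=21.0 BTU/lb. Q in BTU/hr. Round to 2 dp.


Q = 4.5 * 3954 * (33.1 - 21.0) = 215295.30 BTU/hr

215295.30 BTU/hr


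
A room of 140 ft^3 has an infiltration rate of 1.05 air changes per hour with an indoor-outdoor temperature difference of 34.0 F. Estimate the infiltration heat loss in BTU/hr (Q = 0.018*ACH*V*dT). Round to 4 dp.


Q = 0.018 * 1.05 * 140 * 34.0 = 89.9640 BTU/hr

89.9640 BTU/hr


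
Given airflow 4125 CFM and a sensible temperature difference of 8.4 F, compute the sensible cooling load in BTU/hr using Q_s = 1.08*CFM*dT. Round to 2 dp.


Q = 1.08 * 4125 * 8.4 = 37422.00 BTU/hr

37422.00 BTU/hr


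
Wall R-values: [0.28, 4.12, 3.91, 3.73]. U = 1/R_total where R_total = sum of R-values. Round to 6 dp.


R_total = 0.28 + 4.12 + 3.91 + 3.73 = 12.04
U = 1/12.04 = 0.083056

0.083056


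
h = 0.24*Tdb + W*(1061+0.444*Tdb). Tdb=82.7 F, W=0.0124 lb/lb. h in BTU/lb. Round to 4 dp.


h = 0.24*82.7 + 0.0124*(1061+0.444*82.7) = 33.4597 BTU/lb

33.4597 BTU/lb


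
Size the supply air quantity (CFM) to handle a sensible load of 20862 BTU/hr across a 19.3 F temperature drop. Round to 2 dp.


CFM = 20862 / (1.08 * 19.3) = 1000.86

1000.86 CFM


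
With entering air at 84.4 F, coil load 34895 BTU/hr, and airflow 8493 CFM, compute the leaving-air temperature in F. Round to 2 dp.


dT = 34895/(1.08*8493) = 3.8043
T_leave = 84.4 - 3.8043 = 80.60 F

80.60 F


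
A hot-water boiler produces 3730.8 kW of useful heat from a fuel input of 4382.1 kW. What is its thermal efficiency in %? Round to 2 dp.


eta = (3730.8/4382.1)*100 = 85.14 %

85.14 %


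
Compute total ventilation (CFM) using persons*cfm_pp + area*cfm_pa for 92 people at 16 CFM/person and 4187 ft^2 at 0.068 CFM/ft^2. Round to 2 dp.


Total = 92*16 + 4187*0.068 = 1756.72 CFM

1756.72 CFM


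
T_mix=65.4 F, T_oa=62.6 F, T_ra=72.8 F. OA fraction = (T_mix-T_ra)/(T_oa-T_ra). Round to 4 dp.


frac = (65.4 - 72.8) / (62.6 - 72.8) = 0.7255

0.7255


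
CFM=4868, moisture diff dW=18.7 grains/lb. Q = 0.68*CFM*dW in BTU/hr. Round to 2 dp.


Q = 0.68 * 4868 * 18.7 = 61901.49 BTU/hr

61901.49 BTU/hr


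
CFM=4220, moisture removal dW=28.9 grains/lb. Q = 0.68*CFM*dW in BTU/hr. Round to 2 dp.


Q = 0.68 * 4220 * 28.9 = 82931.44 BTU/hr

82931.44 BTU/hr


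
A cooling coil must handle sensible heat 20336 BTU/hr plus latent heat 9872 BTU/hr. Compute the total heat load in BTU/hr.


Qt = 20336 + 9872 = 30208 BTU/hr

30208 BTU/hr


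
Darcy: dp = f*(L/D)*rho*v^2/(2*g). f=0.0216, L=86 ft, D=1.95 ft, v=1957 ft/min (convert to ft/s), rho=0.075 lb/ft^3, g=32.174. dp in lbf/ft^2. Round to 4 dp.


v_fps = 1957/60 = 32.6167 ft/s
dp = 0.0216*(86/1.95)*0.075*32.6167^2/(2*32.174) = 1.1812 lbf/ft^2

1.1812 lbf/ft^2


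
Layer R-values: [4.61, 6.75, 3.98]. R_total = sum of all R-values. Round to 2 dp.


R_total = 4.61 + 6.75 + 3.98 = 15.34

15.34


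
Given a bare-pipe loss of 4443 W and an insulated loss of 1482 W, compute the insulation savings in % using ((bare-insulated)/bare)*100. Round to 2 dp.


Savings = ((4443-1482)/4443)*100 = 66.64 %

66.64 %


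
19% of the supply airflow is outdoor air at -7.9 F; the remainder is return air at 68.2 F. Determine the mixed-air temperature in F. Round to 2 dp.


T_mix = 0.19*(-7.9) + 0.81*68.2 = 53.74 F

53.74 F


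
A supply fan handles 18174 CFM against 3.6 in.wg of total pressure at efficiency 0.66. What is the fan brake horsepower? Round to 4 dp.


BHP = 18174 * 3.6 / (6356 * 0.66) = 15.5964 hp

15.5964 hp


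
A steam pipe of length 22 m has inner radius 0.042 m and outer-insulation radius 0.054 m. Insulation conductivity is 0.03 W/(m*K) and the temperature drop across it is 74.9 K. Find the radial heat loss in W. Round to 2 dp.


Q = 2*pi*0.03*22*74.9/ln(0.054/0.042) = 1235.91 W

1235.91 W


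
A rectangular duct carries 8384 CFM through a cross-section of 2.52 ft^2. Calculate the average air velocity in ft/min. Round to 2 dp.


V = 8384 / 2.52 = 3326.98 ft/min

3326.98 ft/min


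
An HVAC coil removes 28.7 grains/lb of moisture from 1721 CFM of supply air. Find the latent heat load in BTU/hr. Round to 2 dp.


Q = 0.68 * 1721 * 28.7 = 33587.04 BTU/hr

33587.04 BTU/hr


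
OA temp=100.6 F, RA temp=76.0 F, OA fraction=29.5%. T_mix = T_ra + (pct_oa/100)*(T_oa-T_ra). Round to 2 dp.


T_mix = 76.0 + (29.5/100)*(100.6-76.0) = 83.26 F

83.26 F


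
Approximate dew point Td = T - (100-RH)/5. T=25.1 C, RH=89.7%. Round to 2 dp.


Td = 25.1 - (100-89.7)/5 = 23.04 C

23.04 C


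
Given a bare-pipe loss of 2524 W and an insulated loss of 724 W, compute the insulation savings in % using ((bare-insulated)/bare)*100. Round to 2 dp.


Savings = ((2524-724)/2524)*100 = 71.32 %

71.32 %


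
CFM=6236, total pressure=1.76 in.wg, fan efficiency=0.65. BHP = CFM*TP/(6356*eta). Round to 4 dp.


BHP = 6236 * 1.76 / (6356 * 0.65) = 2.6566 hp

2.6566 hp


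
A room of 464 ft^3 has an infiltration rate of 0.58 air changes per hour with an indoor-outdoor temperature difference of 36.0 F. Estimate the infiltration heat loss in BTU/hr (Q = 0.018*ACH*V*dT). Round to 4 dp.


Q = 0.018 * 0.58 * 464 * 36.0 = 174.3898 BTU/hr

174.3898 BTU/hr


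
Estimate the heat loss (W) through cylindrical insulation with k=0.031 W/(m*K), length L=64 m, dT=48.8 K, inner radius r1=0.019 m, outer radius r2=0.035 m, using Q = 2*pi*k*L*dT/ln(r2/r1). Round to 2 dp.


Q = 2*pi*0.031*64*48.8/ln(0.035/0.019) = 995.78 W

995.78 W


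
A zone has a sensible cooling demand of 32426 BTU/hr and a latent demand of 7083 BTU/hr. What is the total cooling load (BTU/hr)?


Qt = 32426 + 7083 = 39509 BTU/hr

39509 BTU/hr


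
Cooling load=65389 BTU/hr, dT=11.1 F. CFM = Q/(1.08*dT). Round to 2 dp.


CFM = 65389 / (1.08 * 11.1) = 5454.54

5454.54 CFM


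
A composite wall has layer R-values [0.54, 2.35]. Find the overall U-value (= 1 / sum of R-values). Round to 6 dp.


R_total = 0.54 + 2.35 = 2.89
U = 1/2.89 = 0.346021

0.346021


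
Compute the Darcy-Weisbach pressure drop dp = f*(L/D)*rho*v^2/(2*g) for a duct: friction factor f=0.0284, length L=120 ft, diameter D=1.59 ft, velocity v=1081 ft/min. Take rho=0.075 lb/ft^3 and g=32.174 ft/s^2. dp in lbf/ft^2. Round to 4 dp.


v_fps = 1081/60 = 18.0167 ft/s
dp = 0.0284*(120/1.59)*0.075*18.0167^2/(2*32.174) = 0.8109 lbf/ft^2

0.8109 lbf/ft^2


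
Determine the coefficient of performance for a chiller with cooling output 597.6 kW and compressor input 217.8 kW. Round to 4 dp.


COP = 597.6 / 217.8 = 2.7438

2.7438


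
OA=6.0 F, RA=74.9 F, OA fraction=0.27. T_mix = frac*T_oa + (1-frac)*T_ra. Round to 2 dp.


T_mix = 0.27*6.0 + 0.73*74.9 = 56.30 F

56.30 F


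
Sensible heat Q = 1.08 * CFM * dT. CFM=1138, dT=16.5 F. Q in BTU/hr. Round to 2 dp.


Q = 1.08 * 1138 * 16.5 = 20279.16 BTU/hr

20279.16 BTU/hr


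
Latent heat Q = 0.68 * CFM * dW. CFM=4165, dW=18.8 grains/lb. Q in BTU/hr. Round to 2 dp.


Q = 0.68 * 4165 * 18.8 = 53245.36 BTU/hr

53245.36 BTU/hr


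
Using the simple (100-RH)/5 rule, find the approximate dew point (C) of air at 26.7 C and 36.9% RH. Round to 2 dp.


Td = 26.7 - (100-36.9)/5 = 14.08 C

14.08 C


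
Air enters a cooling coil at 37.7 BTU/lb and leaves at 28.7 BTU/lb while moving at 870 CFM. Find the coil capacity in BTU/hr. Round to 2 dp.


Q = 4.5 * 870 * (37.7 - 28.7) = 35235.00 BTU/hr

35235.00 BTU/hr


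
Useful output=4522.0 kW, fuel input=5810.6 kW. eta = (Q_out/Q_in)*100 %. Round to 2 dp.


eta = (4522.0/5810.6)*100 = 77.82 %

77.82 %


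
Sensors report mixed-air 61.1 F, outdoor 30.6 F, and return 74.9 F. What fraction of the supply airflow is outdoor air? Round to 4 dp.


frac = (61.1 - 74.9) / (30.6 - 74.9) = 0.3115

0.3115


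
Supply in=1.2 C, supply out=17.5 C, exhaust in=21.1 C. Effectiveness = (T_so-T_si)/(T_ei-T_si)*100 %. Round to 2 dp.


eff = (17.5-1.2)/(21.1-1.2)*100 = 81.91 %

81.91 %


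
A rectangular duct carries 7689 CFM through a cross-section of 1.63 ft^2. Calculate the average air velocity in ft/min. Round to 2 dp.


V = 7689 / 1.63 = 4717.18 ft/min

4717.18 ft/min


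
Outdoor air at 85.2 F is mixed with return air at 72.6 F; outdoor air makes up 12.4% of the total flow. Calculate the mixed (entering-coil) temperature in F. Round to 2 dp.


T_mix = 72.6 + (12.4/100)*(85.2-72.6) = 74.16 F

74.16 F


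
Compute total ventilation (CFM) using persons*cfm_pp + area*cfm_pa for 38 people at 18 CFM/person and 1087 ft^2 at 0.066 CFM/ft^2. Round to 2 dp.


Total = 38*18 + 1087*0.066 = 755.74 CFM

755.74 CFM


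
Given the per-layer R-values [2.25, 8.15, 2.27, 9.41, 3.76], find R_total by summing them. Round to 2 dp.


R_total = 2.25 + 8.15 + 2.27 + 9.41 + 3.76 = 25.84

25.84


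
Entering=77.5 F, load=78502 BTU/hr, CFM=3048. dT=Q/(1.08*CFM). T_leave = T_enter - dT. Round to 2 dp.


dT = 78502/(1.08*3048) = 23.8475
T_leave = 77.5 - 23.8475 = 53.65 F

53.65 F


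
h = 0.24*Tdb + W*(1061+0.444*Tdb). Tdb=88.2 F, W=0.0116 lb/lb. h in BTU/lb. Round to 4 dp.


h = 0.24*88.2 + 0.0116*(1061+0.444*88.2) = 33.9299 BTU/lb

33.9299 BTU/lb


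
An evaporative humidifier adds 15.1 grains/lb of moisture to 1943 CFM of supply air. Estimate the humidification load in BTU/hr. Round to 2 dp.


Q = 0.68 * 1943 * 15.1 = 19950.72 BTU/hr

19950.72 BTU/hr


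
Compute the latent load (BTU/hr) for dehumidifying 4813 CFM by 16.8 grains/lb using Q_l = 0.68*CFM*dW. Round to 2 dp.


Q = 0.68 * 4813 * 16.8 = 54983.71 BTU/hr

54983.71 BTU/hr


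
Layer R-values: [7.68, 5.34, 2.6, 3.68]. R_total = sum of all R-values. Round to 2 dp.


R_total = 7.68 + 5.34 + 2.6 + 3.68 = 19.30

19.30


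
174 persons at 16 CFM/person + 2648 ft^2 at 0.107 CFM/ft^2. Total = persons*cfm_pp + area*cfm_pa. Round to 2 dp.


Total = 174*16 + 2648*0.107 = 3067.34 CFM

3067.34 CFM


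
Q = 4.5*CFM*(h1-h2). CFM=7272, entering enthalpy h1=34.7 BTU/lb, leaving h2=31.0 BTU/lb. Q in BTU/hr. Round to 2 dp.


Q = 4.5 * 7272 * (34.7 - 31.0) = 121078.80 BTU/hr

121078.80 BTU/hr


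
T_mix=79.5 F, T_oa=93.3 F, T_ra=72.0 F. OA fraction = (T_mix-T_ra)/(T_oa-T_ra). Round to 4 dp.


frac = (79.5 - 72.0) / (93.3 - 72.0) = 0.3521

0.3521


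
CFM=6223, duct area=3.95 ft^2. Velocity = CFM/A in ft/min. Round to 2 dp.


V = 6223 / 3.95 = 1575.44 ft/min

1575.44 ft/min


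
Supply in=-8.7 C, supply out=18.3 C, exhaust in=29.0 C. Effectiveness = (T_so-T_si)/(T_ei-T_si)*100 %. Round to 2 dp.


eff = (18.3-(-8.7))/(29.0-(-8.7))*100 = 71.62 %

71.62 %


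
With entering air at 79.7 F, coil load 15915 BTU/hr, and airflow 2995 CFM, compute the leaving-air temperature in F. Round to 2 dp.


dT = 15915/(1.08*2995) = 4.9202
T_leave = 79.7 - 4.9202 = 74.78 F

74.78 F


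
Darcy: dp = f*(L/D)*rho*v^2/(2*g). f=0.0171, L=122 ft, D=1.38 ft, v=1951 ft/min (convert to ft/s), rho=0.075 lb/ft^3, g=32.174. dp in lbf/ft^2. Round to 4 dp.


v_fps = 1951/60 = 32.5167 ft/s
dp = 0.0171*(122/1.38)*0.075*32.5167^2/(2*32.174) = 1.8630 lbf/ft^2

1.8630 lbf/ft^2


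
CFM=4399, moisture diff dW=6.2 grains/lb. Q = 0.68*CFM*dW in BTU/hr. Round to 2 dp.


Q = 0.68 * 4399 * 6.2 = 18546.18 BTU/hr

18546.18 BTU/hr


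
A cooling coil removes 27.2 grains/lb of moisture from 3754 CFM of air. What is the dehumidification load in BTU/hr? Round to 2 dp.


Q = 0.68 * 3754 * 27.2 = 69433.98 BTU/hr

69433.98 BTU/hr


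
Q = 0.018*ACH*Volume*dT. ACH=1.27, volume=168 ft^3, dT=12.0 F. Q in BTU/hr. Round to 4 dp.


Q = 0.018 * 1.27 * 168 * 12.0 = 46.0858 BTU/hr

46.0858 BTU/hr


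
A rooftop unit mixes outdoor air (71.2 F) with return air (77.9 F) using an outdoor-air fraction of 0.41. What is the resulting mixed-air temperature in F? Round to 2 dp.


T_mix = 0.41*71.2 + 0.59*77.9 = 75.15 F

75.15 F


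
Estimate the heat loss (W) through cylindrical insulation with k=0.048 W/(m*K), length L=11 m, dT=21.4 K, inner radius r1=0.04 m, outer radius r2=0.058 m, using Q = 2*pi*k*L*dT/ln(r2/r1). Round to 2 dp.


Q = 2*pi*0.048*11*21.4/ln(0.058/0.04) = 191.07 W

191.07 W


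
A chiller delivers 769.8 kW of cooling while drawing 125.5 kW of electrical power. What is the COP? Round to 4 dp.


COP = 769.8 / 125.5 = 6.1339

6.1339


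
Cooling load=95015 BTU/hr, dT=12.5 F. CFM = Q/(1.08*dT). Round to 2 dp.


CFM = 95015 / (1.08 * 12.5) = 7038.15

7038.15 CFM


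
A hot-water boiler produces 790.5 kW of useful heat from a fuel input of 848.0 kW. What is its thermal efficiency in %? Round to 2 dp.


eta = (790.5/848.0)*100 = 93.22 %

93.22 %


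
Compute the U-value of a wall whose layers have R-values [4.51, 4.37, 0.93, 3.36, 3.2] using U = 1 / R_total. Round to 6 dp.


R_total = 4.51 + 4.37 + 0.93 + 3.36 + 3.2 = 16.37
U = 1/16.37 = 0.061087

0.061087


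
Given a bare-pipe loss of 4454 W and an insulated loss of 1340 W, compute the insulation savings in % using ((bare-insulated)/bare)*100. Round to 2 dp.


Savings = ((4454-1340)/4454)*100 = 69.91 %

69.91 %


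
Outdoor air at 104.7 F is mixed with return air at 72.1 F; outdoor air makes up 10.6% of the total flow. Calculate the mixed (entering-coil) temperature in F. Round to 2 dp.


T_mix = 72.1 + (10.6/100)*(104.7-72.1) = 75.56 F

75.56 F


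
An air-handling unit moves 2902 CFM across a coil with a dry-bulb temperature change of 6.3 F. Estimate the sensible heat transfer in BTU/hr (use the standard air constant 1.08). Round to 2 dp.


Q = 1.08 * 2902 * 6.3 = 19745.21 BTU/hr

19745.21 BTU/hr


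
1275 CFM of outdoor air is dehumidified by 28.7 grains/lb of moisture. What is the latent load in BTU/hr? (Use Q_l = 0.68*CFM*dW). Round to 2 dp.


Q = 0.68 * 1275 * 28.7 = 24882.90 BTU/hr

24882.90 BTU/hr


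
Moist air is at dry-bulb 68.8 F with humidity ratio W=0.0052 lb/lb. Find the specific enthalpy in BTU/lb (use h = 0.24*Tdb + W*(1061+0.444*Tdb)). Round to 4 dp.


h = 0.24*68.8 + 0.0052*(1061+0.444*68.8) = 22.1880 BTU/lb

22.1880 BTU/lb


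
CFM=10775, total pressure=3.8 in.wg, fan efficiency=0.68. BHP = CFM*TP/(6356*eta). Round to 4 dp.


BHP = 10775 * 3.8 / (6356 * 0.68) = 9.4734 hp

9.4734 hp


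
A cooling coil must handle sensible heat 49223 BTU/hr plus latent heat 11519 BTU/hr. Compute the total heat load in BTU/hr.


Qt = 49223 + 11519 = 60742 BTU/hr

60742 BTU/hr


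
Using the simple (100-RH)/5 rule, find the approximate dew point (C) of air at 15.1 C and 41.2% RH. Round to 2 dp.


Td = 15.1 - (100-41.2)/5 = 3.34 C

3.34 C


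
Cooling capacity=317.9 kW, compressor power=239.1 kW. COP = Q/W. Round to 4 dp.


COP = 317.9 / 239.1 = 1.3296

1.3296


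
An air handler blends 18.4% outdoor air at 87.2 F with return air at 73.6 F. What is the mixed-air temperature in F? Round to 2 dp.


T_mix = 73.6 + (18.4/100)*(87.2-73.6) = 76.10 F

76.10 F


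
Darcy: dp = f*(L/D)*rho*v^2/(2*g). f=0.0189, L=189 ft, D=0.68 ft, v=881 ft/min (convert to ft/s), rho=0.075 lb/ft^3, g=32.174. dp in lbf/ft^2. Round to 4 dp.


v_fps = 881/60 = 14.6833 ft/s
dp = 0.0189*(189/0.68)*0.075*14.6833^2/(2*32.174) = 1.3200 lbf/ft^2

1.3200 lbf/ft^2


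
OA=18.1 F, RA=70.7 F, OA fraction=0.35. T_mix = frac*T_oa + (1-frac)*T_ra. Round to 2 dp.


T_mix = 0.35*18.1 + 0.65*70.7 = 52.29 F

52.29 F


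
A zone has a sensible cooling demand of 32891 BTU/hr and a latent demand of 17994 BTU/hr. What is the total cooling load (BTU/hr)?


Qt = 32891 + 17994 = 50885 BTU/hr

50885 BTU/hr


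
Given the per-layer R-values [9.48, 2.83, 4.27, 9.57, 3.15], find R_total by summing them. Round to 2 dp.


R_total = 9.48 + 2.83 + 4.27 + 9.57 + 3.15 = 29.30

29.30


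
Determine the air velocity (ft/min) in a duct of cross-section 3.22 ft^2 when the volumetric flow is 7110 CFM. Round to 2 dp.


V = 7110 / 3.22 = 2208.07 ft/min

2208.07 ft/min


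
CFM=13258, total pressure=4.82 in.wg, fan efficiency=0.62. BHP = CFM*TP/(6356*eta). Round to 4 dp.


BHP = 13258 * 4.82 / (6356 * 0.62) = 16.2162 hp

16.2162 hp


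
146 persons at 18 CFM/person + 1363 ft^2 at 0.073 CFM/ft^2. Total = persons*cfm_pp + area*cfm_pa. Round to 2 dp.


Total = 146*18 + 1363*0.073 = 2727.50 CFM

2727.50 CFM


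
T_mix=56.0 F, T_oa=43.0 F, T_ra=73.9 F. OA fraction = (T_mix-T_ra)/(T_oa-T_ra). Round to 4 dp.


frac = (56.0 - 73.9) / (43.0 - 73.9) = 0.5793

0.5793


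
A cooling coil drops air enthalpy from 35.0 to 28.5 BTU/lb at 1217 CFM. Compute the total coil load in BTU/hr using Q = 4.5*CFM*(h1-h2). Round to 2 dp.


Q = 4.5 * 1217 * (35.0 - 28.5) = 35597.25 BTU/hr

35597.25 BTU/hr


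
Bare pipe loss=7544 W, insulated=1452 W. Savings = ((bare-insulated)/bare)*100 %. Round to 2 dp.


Savings = ((7544-1452)/7544)*100 = 80.75 %

80.75 %


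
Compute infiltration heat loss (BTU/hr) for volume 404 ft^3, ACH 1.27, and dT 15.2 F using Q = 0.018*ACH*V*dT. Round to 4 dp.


Q = 0.018 * 1.27 * 404 * 15.2 = 140.3787 BTU/hr

140.3787 BTU/hr


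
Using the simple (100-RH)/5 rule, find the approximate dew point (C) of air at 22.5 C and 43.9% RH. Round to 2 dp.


Td = 22.5 - (100-43.9)/5 = 11.28 C

11.28 C


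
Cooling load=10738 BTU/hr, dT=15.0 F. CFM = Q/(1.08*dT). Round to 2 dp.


CFM = 10738 / (1.08 * 15.0) = 662.84

662.84 CFM


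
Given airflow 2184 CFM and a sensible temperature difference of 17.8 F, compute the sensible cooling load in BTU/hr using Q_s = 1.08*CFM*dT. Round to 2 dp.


Q = 1.08 * 2184 * 17.8 = 41985.22 BTU/hr

41985.22 BTU/hr


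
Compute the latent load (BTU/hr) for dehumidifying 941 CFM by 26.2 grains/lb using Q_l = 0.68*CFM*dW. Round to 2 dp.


Q = 0.68 * 941 * 26.2 = 16764.86 BTU/hr

16764.86 BTU/hr


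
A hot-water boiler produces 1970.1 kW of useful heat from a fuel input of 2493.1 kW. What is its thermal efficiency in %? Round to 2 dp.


eta = (1970.1/2493.1)*100 = 79.02 %

79.02 %


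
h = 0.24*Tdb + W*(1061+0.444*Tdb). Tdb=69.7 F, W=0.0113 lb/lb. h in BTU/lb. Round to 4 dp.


h = 0.24*69.7 + 0.0113*(1061+0.444*69.7) = 29.0670 BTU/lb

29.0670 BTU/lb


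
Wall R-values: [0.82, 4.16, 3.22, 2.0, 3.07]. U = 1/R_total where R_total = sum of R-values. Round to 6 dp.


R_total = 0.82 + 4.16 + 3.22 + 2.0 + 3.07 = 13.27
U = 1/13.27 = 0.075358

0.075358


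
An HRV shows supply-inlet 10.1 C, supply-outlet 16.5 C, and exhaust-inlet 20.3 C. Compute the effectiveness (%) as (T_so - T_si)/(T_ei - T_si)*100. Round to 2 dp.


eff = (16.5-10.1)/(20.3-10.1)*100 = 62.75 %

62.75 %


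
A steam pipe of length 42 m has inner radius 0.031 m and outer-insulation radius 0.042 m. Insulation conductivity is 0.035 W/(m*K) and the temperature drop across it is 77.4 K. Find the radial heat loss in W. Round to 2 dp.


Q = 2*pi*0.035*42*77.4/ln(0.042/0.031) = 2354.07 W

2354.07 W


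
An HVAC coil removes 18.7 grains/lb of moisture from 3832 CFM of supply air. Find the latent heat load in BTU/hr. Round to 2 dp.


Q = 0.68 * 3832 * 18.7 = 48727.71 BTU/hr

48727.71 BTU/hr


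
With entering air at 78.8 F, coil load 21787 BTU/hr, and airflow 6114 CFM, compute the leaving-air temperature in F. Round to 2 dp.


dT = 21787/(1.08*6114) = 3.2995
T_leave = 78.8 - 3.2995 = 75.50 F

75.50 F


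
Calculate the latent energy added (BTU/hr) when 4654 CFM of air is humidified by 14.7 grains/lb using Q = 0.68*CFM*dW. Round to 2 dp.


Q = 0.68 * 4654 * 14.7 = 46521.38 BTU/hr

46521.38 BTU/hr


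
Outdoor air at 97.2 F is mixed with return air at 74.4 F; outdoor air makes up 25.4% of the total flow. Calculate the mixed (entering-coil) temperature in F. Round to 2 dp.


T_mix = 74.4 + (25.4/100)*(97.2-74.4) = 80.19 F

80.19 F


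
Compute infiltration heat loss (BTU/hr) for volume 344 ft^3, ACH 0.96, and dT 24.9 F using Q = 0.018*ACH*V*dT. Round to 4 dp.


Q = 0.018 * 0.96 * 344 * 24.9 = 148.0136 BTU/hr

148.0136 BTU/hr


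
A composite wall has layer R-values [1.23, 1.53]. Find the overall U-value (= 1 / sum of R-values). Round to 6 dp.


R_total = 1.23 + 1.53 = 2.76
U = 1/2.76 = 0.362319

0.362319


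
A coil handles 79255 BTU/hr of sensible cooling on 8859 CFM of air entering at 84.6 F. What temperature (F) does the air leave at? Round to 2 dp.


dT = 79255/(1.08*8859) = 8.2836
T_leave = 84.6 - 8.2836 = 76.32 F

76.32 F


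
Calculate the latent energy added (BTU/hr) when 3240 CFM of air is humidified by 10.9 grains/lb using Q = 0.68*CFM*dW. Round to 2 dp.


Q = 0.68 * 3240 * 10.9 = 24014.88 BTU/hr

24014.88 BTU/hr


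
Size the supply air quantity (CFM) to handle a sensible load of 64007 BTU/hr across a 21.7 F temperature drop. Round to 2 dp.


CFM = 64007 / (1.08 * 21.7) = 2731.14

2731.14 CFM


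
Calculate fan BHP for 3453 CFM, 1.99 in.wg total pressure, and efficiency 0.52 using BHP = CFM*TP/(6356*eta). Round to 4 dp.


BHP = 3453 * 1.99 / (6356 * 0.52) = 2.0790 hp

2.0790 hp


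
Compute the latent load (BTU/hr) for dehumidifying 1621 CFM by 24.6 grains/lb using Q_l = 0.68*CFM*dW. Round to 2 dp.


Q = 0.68 * 1621 * 24.6 = 27116.09 BTU/hr

27116.09 BTU/hr


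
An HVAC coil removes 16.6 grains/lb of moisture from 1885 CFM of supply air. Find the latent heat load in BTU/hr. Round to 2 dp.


Q = 0.68 * 1885 * 16.6 = 21277.88 BTU/hr

21277.88 BTU/hr


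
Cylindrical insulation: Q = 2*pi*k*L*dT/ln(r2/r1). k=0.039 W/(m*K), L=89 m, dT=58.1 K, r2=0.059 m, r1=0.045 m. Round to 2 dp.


Q = 2*pi*0.039*89*58.1/ln(0.059/0.045) = 4677.80 W

4677.80 W


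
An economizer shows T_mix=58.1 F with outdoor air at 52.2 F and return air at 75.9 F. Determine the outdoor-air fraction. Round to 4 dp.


frac = (58.1 - 75.9) / (52.2 - 75.9) = 0.7511

0.7511


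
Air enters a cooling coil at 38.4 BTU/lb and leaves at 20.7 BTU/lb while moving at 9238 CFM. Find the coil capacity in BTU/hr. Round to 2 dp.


Q = 4.5 * 9238 * (38.4 - 20.7) = 735806.70 BTU/hr

735806.70 BTU/hr


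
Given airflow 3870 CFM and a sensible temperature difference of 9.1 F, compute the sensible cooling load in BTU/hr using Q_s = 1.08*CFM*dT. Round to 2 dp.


Q = 1.08 * 3870 * 9.1 = 38034.36 BTU/hr

38034.36 BTU/hr


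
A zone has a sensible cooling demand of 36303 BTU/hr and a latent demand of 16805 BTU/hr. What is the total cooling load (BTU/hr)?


Qt = 36303 + 16805 = 53108 BTU/hr

53108 BTU/hr


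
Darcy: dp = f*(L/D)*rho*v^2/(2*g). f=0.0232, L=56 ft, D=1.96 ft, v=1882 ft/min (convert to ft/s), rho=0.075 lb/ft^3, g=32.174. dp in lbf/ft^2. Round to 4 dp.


v_fps = 1882/60 = 31.3667 ft/s
dp = 0.0232*(56/1.96)*0.075*31.3667^2/(2*32.174) = 0.7601 lbf/ft^2

0.7601 lbf/ft^2


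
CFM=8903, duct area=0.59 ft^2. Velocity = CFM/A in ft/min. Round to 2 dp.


V = 8903 / 0.59 = 15089.83 ft/min

15089.83 ft/min
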